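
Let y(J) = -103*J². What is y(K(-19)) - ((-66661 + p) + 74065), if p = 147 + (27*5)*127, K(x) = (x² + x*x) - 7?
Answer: -52680871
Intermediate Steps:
K(x) = -7 + 2*x² (K(x) = (x² + x²) - 7 = 2*x² - 7 = -7 + 2*x²)
p = 17292 (p = 147 + 135*127 = 147 + 17145 = 17292)
y(K(-19)) - ((-66661 + p) + 74065) = -103*(-7 + 2*(-19)²)² - ((-66661 + 17292) + 74065) = -103*(-7 + 2*361)² - (-49369 + 74065) = -103*(-7 + 722)² - 1*24696 = -103*715² - 24696 = -103*511225 - 24696 = -52656175 - 24696 = -52680871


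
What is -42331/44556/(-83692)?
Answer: 42331/3728980752 ≈ 1.1352e-5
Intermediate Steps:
-42331/44556/(-83692) = -42331*1/44556*(-1/83692) = -42331/44556*(-1/83692) = 42331/3728980752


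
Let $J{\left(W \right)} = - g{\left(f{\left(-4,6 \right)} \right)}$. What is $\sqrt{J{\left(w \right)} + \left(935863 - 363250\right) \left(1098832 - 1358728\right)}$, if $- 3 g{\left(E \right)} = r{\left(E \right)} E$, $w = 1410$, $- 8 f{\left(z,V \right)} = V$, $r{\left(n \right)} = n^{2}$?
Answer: $\frac{3 i \sqrt{1058274334209}}{8} \approx 3.8577 \cdot 10^{5} i$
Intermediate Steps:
$f{\left(z,V \right)} = - \frac{V}{8}$
$g{\left(E \right)} = - \frac{E^{3}}{3}$ ($g{\left(E \right)} = - \frac{E^{2} E}{3} = - \frac{E^{3}}{3}$)
$J{\left(W \right)} = - \frac{9}{64}$ ($J{\left(W \right)} = - \frac{\left(-1\right) \left(\left(- \frac{1}{8}\right) 6\right)^{3}}{3} = - \frac{\left(-1\right) \left(- \frac{3}{4}\right)^{3}}{3} = - \frac{\left(-1\right) \left(-27\right)}{3 \cdot 64} = \left(-1\right) \frac{9}{64} = - \frac{9}{64}$)
$\sqrt{J{\left(w \right)} + \left(935863 - 363250\right) \left(1098832 - 1358728\right)} = \sqrt{- \frac{9}{64} + \left(935863 - 363250\right) \left(1098832 - 1358728\right)} = \sqrt{- \frac{9}{64} + 572613 \left(-259896\right)} = \sqrt{- \frac{9}{64} - 148819828248} = \sqrt{- \frac{9524469007881}{64}} = \frac{3 i \sqrt{1058274334209}}{8}$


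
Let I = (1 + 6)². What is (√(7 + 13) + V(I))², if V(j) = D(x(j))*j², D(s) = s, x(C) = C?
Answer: 13841287221 + 470596*√5 ≈ 1.3842e+10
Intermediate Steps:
I = 49 (I = 7² = 49)
V(j) = j³ (V(j) = j*j² = j³)
(√(7 + 13) + V(I))² = (√(7 + 13) + 49³)² = (√20 + 117649)² = (2*√5 + 117649)² = (117649 + 2*√5)²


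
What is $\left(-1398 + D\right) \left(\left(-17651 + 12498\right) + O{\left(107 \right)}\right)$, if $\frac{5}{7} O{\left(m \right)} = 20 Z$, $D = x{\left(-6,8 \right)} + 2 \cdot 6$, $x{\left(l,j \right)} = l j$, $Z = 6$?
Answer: $7148490$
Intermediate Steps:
$x{\left(l,j \right)} = j l$
$D = -36$ ($D = 8 \left(-6\right) + 2 \cdot 6 = -48 + 12 = -36$)
$O{\left(m \right)} = 168$ ($O{\left(m \right)} = \frac{7 \cdot 20 \cdot 6}{5} = \frac{7}{5} \cdot 120 = 168$)
$\left(-1398 + D\right) \left(\left(-17651 + 12498\right) + O{\left(107 \right)}\right) = \left(-1398 - 36\right) \left(\left(-17651 + 12498\right) + 168\right) = - 1434 \left(-5153 + 168\right) = \left(-1434\right) \left(-4985\right) = 7148490$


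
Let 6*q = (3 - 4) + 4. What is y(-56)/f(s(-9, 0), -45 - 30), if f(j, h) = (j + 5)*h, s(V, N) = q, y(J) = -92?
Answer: 184/825 ≈ 0.22303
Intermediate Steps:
q = ½ (q = ((3 - 4) + 4)/6 = (-1 + 4)/6 = (⅙)*3 = ½ ≈ 0.50000)
s(V, N) = ½
f(j, h) = h*(5 + j) (f(j, h) = (5 + j)*h = h*(5 + j))
y(-56)/f(s(-9, 0), -45 - 30) = -92*1/((-45 - 30)*(5 + ½)) = -92/((-75*11/2)) = -92/(-825/2) = -92*(-2/825) = 184/825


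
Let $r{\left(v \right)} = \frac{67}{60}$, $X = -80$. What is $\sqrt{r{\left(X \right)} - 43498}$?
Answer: $\frac{i \sqrt{39147195}}{30} \approx 208.56 i$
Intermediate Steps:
$r{\left(v \right)} = \frac{67}{60}$ ($r{\left(v \right)} = 67 \cdot \frac{1}{60} = \frac{67}{60}$)
$\sqrt{r{\left(X \right)} - 43498} = \sqrt{\frac{67}{60} - 43498} = \sqrt{- \frac{2609813}{60}} = \frac{i \sqrt{39147195}}{30}$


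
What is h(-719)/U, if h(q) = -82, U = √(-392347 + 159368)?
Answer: 82*I*√232979/232979 ≈ 0.16989*I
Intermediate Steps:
U = I*√232979 (U = √(-232979) = I*√232979 ≈ 482.68*I)
h(-719)/U = -82*(-I*√232979/232979) = -(-82)*I*√232979/232979 = 82*I*√232979/232979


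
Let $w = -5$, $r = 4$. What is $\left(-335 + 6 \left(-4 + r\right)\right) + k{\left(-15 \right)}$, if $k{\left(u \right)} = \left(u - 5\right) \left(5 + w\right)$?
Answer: $-335$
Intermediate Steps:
$k{\left(u \right)} = 0$ ($k{\left(u \right)} = \left(u - 5\right) \left(5 - 5\right) = \left(-5 + u\right) 0 = 0$)
$\left(-335 + 6 \left(-4 + r\right)\right) + k{\left(-15 \right)} = \left(-335 + 6 \left(-4 + 4\right)\right) + 0 = \left(-335 + 6 \cdot 0\right) + 0 = \left(-335 + 0\right) + 0 = -335 + 0 = -335$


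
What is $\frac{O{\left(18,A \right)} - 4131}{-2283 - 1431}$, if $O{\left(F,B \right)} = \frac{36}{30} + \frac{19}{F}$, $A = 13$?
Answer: $\frac{371587}{334260} \approx 1.1117$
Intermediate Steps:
$O{\left(F,B \right)} = \frac{6}{5} + \frac{19}{F}$ ($O{\left(F,B \right)} = 36 \cdot \frac{1}{30} + \frac{19}{F} = \frac{6}{5} + \frac{19}{F}$)
$\frac{O{\left(18,A \right)} - 4131}{-2283 - 1431} = \frac{\left(\frac{6}{5} + \frac{19}{18}\right) - 4131}{-2283 - 1431} = \frac{\left(\frac{6}{5} + 19 \cdot \frac{1}{18}\right) - 4131}{-3714} = \left(\left(\frac{6}{5} + \frac{19}{18}\right) - 4131\right) \left(- \frac{1}{3714}\right) = \left(\frac{203}{90} - 4131\right) \left(- \frac{1}{3714}\right) = \left(- \frac{371587}{90}\right) \left(- \frac{1}{3714}\right) = \frac{371587}{334260}$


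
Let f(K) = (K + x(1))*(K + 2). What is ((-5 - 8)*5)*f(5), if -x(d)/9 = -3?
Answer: -14560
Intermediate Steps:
x(d) = 27 (x(d) = -9*(-3) = 27)
f(K) = (2 + K)*(27 + K) (f(K) = (K + 27)*(K + 2) = (27 + K)*(2 + K) = (2 + K)*(27 + K))
((-5 - 8)*5)*f(5) = ((-5 - 8)*5)*(54 + 5² + 29*5) = (-13*5)*(54 + 25 + 145) = -65*224 = -14560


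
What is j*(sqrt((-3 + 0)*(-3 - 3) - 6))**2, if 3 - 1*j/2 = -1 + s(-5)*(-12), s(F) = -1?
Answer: -192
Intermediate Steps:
j = -16 (j = 6 - 2*(-1 - 1*(-12)) = 6 - 2*(-1 + 12) = 6 - 2*11 = 6 - 22 = -16)
j*(sqrt((-3 + 0)*(-3 - 3) - 6))**2 = -(-96 + 16*(-3 + 0)*(-3 - 3)) = -16*(sqrt(-3*(-6) - 6))**2 = -16*(sqrt(18 - 6))**2 = -16*(sqrt(12))**2 = -16*(2*sqrt(3))**2 = -16*12 = -192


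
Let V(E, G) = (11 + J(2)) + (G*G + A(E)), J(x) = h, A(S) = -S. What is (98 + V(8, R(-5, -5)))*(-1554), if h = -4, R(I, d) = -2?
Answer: -156954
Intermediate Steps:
J(x) = -4
V(E, G) = 7 + G**2 - E (V(E, G) = (11 - 4) + (G*G - E) = 7 + (G**2 - E) = 7 + G**2 - E)
(98 + V(8, R(-5, -5)))*(-1554) = (98 + (7 + (-2)**2 - 1*8))*(-1554) = (98 + (7 + 4 - 8))*(-1554) = (98 + 3)*(-1554) = 101*(-1554) = -156954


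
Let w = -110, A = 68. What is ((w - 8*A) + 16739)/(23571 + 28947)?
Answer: 16085/52518 ≈ 0.30628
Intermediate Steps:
((w - 8*A) + 16739)/(23571 + 28947) = ((-110 - 8*68) + 16739)/(23571 + 28947) = ((-110 - 544) + 16739)/52518 = (-654 + 16739)*(1/52518) = 16085*(1/52518) = 16085/52518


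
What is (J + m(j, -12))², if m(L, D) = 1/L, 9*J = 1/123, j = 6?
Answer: 137641/4901796 ≈ 0.028080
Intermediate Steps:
J = 1/1107 (J = (⅑)/123 = (⅑)*(1/123) = 1/1107 ≈ 0.00090334)
(J + m(j, -12))² = (1/1107 + 1/6)² = (1/1107 + ⅙)² = (371/2214)² = 137641/4901796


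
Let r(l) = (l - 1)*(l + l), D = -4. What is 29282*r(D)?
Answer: 1171280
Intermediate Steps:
r(l) = 2*l*(-1 + l) (r(l) = (-1 + l)*(2*l) = 2*l*(-1 + l))
29282*r(D) = 29282*(2*(-4)*(-1 - 4)) = 29282*(2*(-4)*(-5)) = 29282*40 = 1171280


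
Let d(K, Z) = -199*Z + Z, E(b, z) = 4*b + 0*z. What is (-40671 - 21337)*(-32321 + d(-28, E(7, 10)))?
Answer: 2347932920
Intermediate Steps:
E(b, z) = 4*b (E(b, z) = 4*b + 0 = 4*b)
d(K, Z) = -198*Z
(-40671 - 21337)*(-32321 + d(-28, E(7, 10))) = (-40671 - 21337)*(-32321 - 792*7) = -62008*(-32321 - 198*28) = -62008*(-32321 - 5544) = -62008*(-37865) = 2347932920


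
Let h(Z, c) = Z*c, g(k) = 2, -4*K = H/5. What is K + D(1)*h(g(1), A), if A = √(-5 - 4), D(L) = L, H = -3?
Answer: 3/20 + 6*I ≈ 0.15 + 6.0*I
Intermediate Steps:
K = 3/20 (K = -(-3)/(4*5) = -¼*(-⅗) = 3/20 ≈ 0.15000)
A = 3*I (A = √(-9) = 3*I ≈ 3.0*I)
K + D(1)*h(g(1), A) = 3/20 + 1*(2*(3*I)) = 3/20 + 1*(6*I) = 3/20 + 6*I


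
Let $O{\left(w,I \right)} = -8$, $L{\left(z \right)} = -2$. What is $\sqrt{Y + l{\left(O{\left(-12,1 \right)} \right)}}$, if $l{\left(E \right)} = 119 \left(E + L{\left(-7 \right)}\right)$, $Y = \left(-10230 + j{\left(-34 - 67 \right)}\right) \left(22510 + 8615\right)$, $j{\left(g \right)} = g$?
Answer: $i \sqrt{321553565} \approx 17932.0 i$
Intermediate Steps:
$Y = -321552375$ ($Y = \left(-10230 - 101\right) \left(22510 + 8615\right) = \left(-10230 - 101\right) 31125 = \left(-10331\right) 31125 = -321552375$)
$l{\left(E \right)} = -238 + 119 E$ ($l{\left(E \right)} = 119 \left(E - 2\right) = 119 \left(-2 + E\right) = -238 + 119 E$)
$\sqrt{Y + l{\left(O{\left(-12,1 \right)} \right)}} = \sqrt{-321552375 + \left(-238 + 119 \left(-8\right)\right)} = \sqrt{-321552375 - 1190} = \sqrt{-321553565} = i \sqrt{321553565}$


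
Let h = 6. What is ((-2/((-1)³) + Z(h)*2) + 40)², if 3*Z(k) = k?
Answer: 2116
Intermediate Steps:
Z(k) = k/3
((-2/((-1)³) + Z(h)*2) + 40)² = ((-2/((-1)³) + ((⅓)*6)*2) + 40)² = ((-2/(-1) + 2*2) + 40)² = ((-2*(-1) + 4) + 40)² = ((2 + 4) + 40)² = (6 + 40)² = 46² = 2116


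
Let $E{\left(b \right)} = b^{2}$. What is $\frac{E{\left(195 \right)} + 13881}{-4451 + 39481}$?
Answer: $\frac{25953}{17515} \approx 1.4818$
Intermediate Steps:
$\frac{E{\left(195 \right)} + 13881}{-4451 + 39481} = \frac{195^{2} + 13881}{-4451 + 39481} = \frac{38025 + 13881}{35030} = 51906 \cdot \frac{1}{35030} = \frac{25953}{17515}$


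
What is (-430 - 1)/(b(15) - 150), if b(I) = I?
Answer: 431/135 ≈ 3.1926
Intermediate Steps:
(-430 - 1)/(b(15) - 150) = (-430 - 1)/(15 - 150) = -431/(-135) = -431*(-1/135) = 431/135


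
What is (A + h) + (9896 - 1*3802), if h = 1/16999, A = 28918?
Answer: 595168989/16999 ≈ 35012.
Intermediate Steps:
h = 1/16999 ≈ 5.8827e-5
(A + h) + (9896 - 1*3802) = (28918 + 1/16999) + (9896 - 1*3802) = 491577083/16999 + (9896 - 3802) = 491577083/16999 + 6094 = 595168989/16999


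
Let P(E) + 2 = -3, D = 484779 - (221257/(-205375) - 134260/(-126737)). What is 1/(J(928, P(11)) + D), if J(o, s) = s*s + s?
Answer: 26028611375/12618645233789534 ≈ 2.0627e-6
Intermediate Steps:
D = 12618124661562034/26028611375 (D = 484779 - (221257*(-1/205375) - 134260*(-1/126737)) = 484779 - (-221257/205375 + 134260/126737) = 484779 - 1*(-467800909/26028611375) = 484779 + 467800909/26028611375 = 12618124661562034/26028611375 ≈ 4.8478e+5)
P(E) = -5 (P(E) = -2 - 3 = -5)
J(o, s) = s + s² (J(o, s) = s² + s = s + s²)
1/(J(928, P(11)) + D) = 1/(-5*(1 - 5) + 12618124661562034/26028611375) = 1/(-5*(-4) + 12618124661562034/26028611375) = 1/(20 + 12618124661562034/26028611375) = 1/(12618645233789534/26028611375) = 26028611375/12618645233789534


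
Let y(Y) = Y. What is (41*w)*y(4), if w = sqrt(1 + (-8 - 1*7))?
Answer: 164*I*sqrt(14) ≈ 613.63*I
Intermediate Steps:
w = I*sqrt(14) (w = sqrt(1 + (-8 - 7)) = sqrt(1 - 15) = sqrt(-14) = I*sqrt(14) ≈ 3.7417*I)
(41*w)*y(4) = (41*(I*sqrt(14)))*4 = (41*I*sqrt(14))*4 = 164*I*sqrt(14)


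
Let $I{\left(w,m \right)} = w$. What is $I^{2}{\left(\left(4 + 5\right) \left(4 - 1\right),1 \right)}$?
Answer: $729$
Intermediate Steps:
$I^{2}{\left(\left(4 + 5\right) \left(4 - 1\right),1 \right)} = \left(\left(4 + 5\right) \left(4 - 1\right)\right)^{2} = \left(9 \cdot 3\right)^{2} = 27^{2} = 729$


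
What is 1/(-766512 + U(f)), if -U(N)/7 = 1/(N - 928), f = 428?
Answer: -500/383255993 ≈ -1.3046e-6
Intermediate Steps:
U(N) = -7/(-928 + N) (U(N) = -7/(N - 928) = -7/(-928 + N))
1/(-766512 + U(f)) = 1/(-766512 - 7/(-928 + 428)) = 1/(-766512 - 7/(-500)) = 1/(-766512 - 7*(-1/500)) = 1/(-766512 + 7/500) = 1/(-383255993/500) = -500/383255993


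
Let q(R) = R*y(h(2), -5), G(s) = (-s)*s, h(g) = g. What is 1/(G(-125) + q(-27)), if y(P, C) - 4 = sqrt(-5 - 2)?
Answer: I/(-15733*I + 27*sqrt(7)) ≈ -6.3559e-5 + 2.8859e-7*I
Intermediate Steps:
y(P, C) = 4 + I*sqrt(7) (y(P, C) = 4 + sqrt(-5 - 2) = 4 + sqrt(-7) = 4 + I*sqrt(7))
G(s) = -s**2
q(R) = R*(4 + I*sqrt(7))
1/(G(-125) + q(-27)) = 1/(-1*(-125)**2 - 27*(4 + I*sqrt(7))) = 1/(-1*15625 + (-108 - 27*I*sqrt(7))) = 1/(-15625 + (-108 - 27*I*sqrt(7))) = 1/(-15733 - 27*I*sqrt(7))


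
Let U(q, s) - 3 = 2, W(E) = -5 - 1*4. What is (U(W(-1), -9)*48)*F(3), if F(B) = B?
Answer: 720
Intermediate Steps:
W(E) = -9 (W(E) = -5 - 4 = -9)
U(q, s) = 5 (U(q, s) = 3 + 2 = 5)
(U(W(-1), -9)*48)*F(3) = (5*48)*3 = 240*3 = 720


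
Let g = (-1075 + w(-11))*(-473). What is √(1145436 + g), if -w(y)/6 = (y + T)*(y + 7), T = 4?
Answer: 35*√1415 ≈ 1316.6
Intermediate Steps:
w(y) = -6*(4 + y)*(7 + y) (w(y) = -6*(y + 4)*(y + 7) = -6*(4 + y)*(7 + y))
g = 587939 (g = (-1075 + (-168 - 66*(-11) - 6*(-11)²))*(-473) = (-1075 + (-168 + 726 - 6*121))*(-473) = (-1075 + (-168 + 726 - 726))*(-473) = (-1075 - 168)*(-473) = -1243*(-473) = 587939)
√(1145436 + g) = √(1145436 + 587939) = √1733375 = 35*√1415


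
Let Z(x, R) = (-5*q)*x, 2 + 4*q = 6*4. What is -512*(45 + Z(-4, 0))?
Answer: -79360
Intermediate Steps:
q = 11/2 (q = -½ + (6*4)/4 = -½ + (¼)*24 = -½ + 6 = 11/2 ≈ 5.5000)
Z(x, R) = -55*x/2 (Z(x, R) = (-5*11/2)*x = -55*x/2)
-512*(45 + Z(-4, 0)) = -512*(45 - 55/2*(-4)) = -512*(45 + 110) = -512*155 = -79360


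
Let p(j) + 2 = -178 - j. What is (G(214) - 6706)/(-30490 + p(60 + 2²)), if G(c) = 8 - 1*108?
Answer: 3403/15367 ≈ 0.22145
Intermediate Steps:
G(c) = -100 (G(c) = 8 - 108 = -100)
p(j) = -180 - j (p(j) = -2 + (-178 - j) = -180 - j)
(G(214) - 6706)/(-30490 + p(60 + 2²)) = (-100 - 6706)/(-30490 + (-180 - (60 + 2²))) = -6806/(-30490 + (-180 - (60 + 4))) = -6806/(-30490 + (-180 - 1*64)) = -6806/(-30490 + (-180 - 64)) = -6806/(-30490 - 244) = -6806/(-30734) = -6806*(-1/30734) = 3403/15367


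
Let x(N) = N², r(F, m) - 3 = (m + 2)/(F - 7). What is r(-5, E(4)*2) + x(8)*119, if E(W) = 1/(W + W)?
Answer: 121901/16 ≈ 7618.8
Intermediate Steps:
E(W) = 1/(2*W)
r(F, m) = 3 + (2 + m)/(-7 + F) (r(F, m) = 3 + (m + 2)/(F - 7) = 3 + (2 + m)/(-7 + F))
r(-5, E(4)*2) + x(8)*119 = (-19 + ((½)/4)*2 + 3*(-5))/(-7 - 5) + 8²*119 = (-19 + ((½)*(¼))*2 - 15)/(-12) + 64*119 = -(-19 + (⅛)*2 - 15)/12 + 7616 = -(-19 + ¼ - 15)/12 + 7616 = -1/12*(-135/4) + 7616 = 45/16 + 7616 = 121901/16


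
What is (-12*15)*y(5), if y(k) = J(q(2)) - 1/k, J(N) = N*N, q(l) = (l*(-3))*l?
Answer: -25884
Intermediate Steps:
q(l) = -3*l² (q(l) = (-3*l)*l = -3*l²)
J(N) = N²
y(k) = 144 - 1/k (y(k) = (-3*2²)² - 1/k = (-3*4)² - 1/k = (-12)² - 1/k = 144 - 1/k)
(-12*15)*y(5) = (-12*15)*(144 - 1/5) = -180*(144 - 1*⅕) = -180*(144 - ⅕) = -180*719/5 = -25884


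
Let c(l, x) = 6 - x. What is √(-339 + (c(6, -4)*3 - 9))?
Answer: I*√318 ≈ 17.833*I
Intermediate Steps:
√(-339 + (c(6, -4)*3 - 9)) = √(-339 + ((6 - 1*(-4))*3 - 9)) = √(-339 + ((6 + 4)*3 - 9)) = √(-339 + (10*3 - 9)) = √(-339 + (30 - 9)) = √(-339 + 21) = √(-318) = I*√318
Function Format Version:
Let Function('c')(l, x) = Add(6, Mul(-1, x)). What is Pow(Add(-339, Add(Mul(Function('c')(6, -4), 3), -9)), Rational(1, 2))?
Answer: Mul(I, Pow(318, Rational(1, 2))) ≈ Mul(17.833, I)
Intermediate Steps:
Pow(Add(-339, Add(Mul(Function('c')(6, -4), 3), -9)), Rational(1, 2)) = Pow(Add(-339, Add(Mul(Add(6, Mul(-1, -4)), 3), -9)), Rational(1, 2)) = Pow(Add(-339, Add(Mul(Add(6, 4), 3), -9)), Rational(1, 2)) = Pow(Add(-339, Add(Mul(10, 3), -9)), Rational(1, 2)) = Pow(Add(-339, Add(30, -9)), Rational(1, 2)) = Pow(Add(-339, 21), Rational(1, 2)) = Pow(-318, Rational(1, 2)) = Mul(I, Pow(318, Rational(1, 2)))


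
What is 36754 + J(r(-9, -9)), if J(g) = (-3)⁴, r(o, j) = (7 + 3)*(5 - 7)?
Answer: 36835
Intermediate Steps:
r(o, j) = -20 (r(o, j) = 10*(-2) = -20)
J(g) = 81
36754 + J(r(-9, -9)) = 36754 + 81 = 36835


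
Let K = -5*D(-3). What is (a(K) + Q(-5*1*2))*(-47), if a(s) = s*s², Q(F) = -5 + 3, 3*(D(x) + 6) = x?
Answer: -2015031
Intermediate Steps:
D(x) = -6 + x/3
K = 35 (K = -5*(-6 + (⅓)*(-3)) = -5*(-6 - 1) = -5*(-7) = 35)
Q(F) = -2
a(s) = s³
(a(K) + Q(-5*1*2))*(-47) = (35³ - 2)*(-47) = (42875 - 2)*(-47) = 42873*(-47) = -2015031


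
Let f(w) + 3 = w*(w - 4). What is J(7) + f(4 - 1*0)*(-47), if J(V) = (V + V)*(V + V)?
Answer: 337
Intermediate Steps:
f(w) = -3 + w*(-4 + w) (f(w) = -3 + w*(w - 4) = -3 + w*(-4 + w))
J(V) = 4*V² (J(V) = (2*V)*(2*V) = 4*V²)
J(7) + f(4 - 1*0)*(-47) = 4*7² + (-3 + (4 - 1*0)² - 4*(4 - 1*0))*(-47) = 4*49 + (-3 + (4 + 0)² - 4*(4 + 0))*(-47) = 196 + (-3 + 4² - 4*4)*(-47) = 196 + (-3 + 16 - 16)*(-47) = 196 - 3*(-47) = 196 + 141 = 337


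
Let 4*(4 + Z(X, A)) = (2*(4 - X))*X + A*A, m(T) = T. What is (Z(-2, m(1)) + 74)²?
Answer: 66049/16 ≈ 4128.1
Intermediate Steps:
Z(X, A) = -4 + A²/4 + X*(8 - 2*X)/4 (Z(X, A) = -4 + ((2*(4 - X))*X + A*A)/4 = -4 + ((8 - 2*X)*X + A²)/4 = -4 + (X*(8 - 2*X) + A²)/4 = -4 + (A² + X*(8 - 2*X))/4 = -4 + (A²/4 + X*(8 - 2*X)/4) = -4 + A²/4 + X*(8 - 2*X)/4)
(Z(-2, m(1)) + 74)² = ((-4 + 2*(-2) - ½*(-2)² + (¼)*1²) + 74)² = ((-4 - 4 - ½*4 + (¼)*1) + 74)² = ((-4 - 4 - 2 + ¼) + 74)² = (-39/4 + 74)² = (257/4)² = 66049/16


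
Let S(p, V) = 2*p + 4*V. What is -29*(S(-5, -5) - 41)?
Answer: 2059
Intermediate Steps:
-29*(S(-5, -5) - 41) = -29*((2*(-5) + 4*(-5)) - 41) = -29*((-10 - 20) - 41) = -29*(-30 - 41) = -29*(-71) = 2059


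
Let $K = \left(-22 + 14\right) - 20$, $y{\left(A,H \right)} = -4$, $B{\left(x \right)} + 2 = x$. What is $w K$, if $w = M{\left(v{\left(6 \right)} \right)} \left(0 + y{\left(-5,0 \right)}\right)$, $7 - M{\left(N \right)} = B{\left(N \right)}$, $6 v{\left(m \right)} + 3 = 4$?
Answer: $\frac{2968}{3} \approx 989.33$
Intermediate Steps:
$B{\left(x \right)} = -2 + x$
$v{\left(m \right)} = \frac{1}{6}$ ($v{\left(m \right)} = - \frac{1}{2} + \frac{1}{6} \cdot 4 = - \frac{1}{2} + \frac{2}{3} = \frac{1}{6}$)
$M{\left(N \right)} = 9 - N$ ($M{\left(N \right)} = 7 - \left(-2 + N\right) = 9 - N$)
$K = -28$ ($K = -8 - 20 = -28$)
$w = - \frac{106}{3}$ ($w = \left(9 - \frac{1}{6}\right) \left(0 - 4\right) = \left(9 - \frac{1}{6}\right) \left(-4\right) = \frac{53}{6} \left(-4\right) = - \frac{106}{3} \approx -35.333$)
$w K = \left(- \frac{106}{3}\right) \left(-28\right) = \frac{2968}{3}$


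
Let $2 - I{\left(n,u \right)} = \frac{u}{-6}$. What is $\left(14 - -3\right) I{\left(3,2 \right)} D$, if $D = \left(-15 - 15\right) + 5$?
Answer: $- \frac{2975}{3} \approx -991.67$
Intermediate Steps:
$D = -25$ ($D = -30 + 5 = -25$)
$I{\left(n,u \right)} = 2 + \frac{u}{6}$ ($I{\left(n,u \right)} = 2 - \frac{u}{-6} = 2 - u \left(- \frac{1}{6}\right) = 2 - - \frac{u}{6} = 2 + \frac{u}{6}$)
$\left(14 - -3\right) I{\left(3,2 \right)} D = \left(14 - -3\right) \left(2 + \frac{1}{6} \cdot 2\right) \left(-25\right) = \left(14 + 3\right) \left(2 + \frac{1}{3}\right) \left(-25\right) = 17 \cdot \frac{7}{3} \left(-25\right) = \frac{119}{3} \left(-25\right) = - \frac{2975}{3}$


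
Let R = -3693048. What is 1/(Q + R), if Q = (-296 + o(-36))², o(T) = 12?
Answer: -1/3612392 ≈ -2.7682e-7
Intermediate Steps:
Q = 80656 (Q = (-296 + 12)² = (-284)² = 80656)
1/(Q + R) = 1/(80656 - 3693048) = 1/(-3612392) = -1/3612392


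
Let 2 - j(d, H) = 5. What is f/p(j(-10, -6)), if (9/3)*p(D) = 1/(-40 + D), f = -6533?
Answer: 842757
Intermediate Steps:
j(d, H) = -3 (j(d, H) = 2 - 1*5 = 2 - 5 = -3)
p(D) = 1/(3*(-40 + D))
f/p(j(-10, -6)) = -6533/(1/(3*(-40 - 3))) = -6533/((⅓)/(-43)) = -6533/((⅓)*(-1/43)) = -6533/(-1/129) = -6533*(-129) = 842757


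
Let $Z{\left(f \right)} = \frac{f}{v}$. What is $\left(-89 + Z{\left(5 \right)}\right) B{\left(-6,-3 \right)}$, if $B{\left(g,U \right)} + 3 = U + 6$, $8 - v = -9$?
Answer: $0$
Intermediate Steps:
$v = 17$ ($v = 8 - -9 = 8 + 9 = 17$)
$B{\left(g,U \right)} = 3 + U$ ($B{\left(g,U \right)} = -3 + \left(U + 6\right) = -3 + \left(6 + U\right) = 3 + U$)
$Z{\left(f \right)} = \frac{f}{17}$
$\left(-89 + Z{\left(5 \right)}\right) B{\left(-6,-3 \right)} = \left(-89 + \frac{1}{17} \cdot 5\right) \left(3 - 3\right) = \left(-89 + \frac{5}{17}\right) 0 = \left(- \frac{1508}{17}\right) 0 = 0$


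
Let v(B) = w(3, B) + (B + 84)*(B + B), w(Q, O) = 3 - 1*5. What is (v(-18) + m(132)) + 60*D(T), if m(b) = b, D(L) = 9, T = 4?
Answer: -1706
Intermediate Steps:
w(Q, O) = -2 (w(Q, O) = 3 - 5 = -2)
v(B) = -2 + 2*B*(84 + B) (v(B) = -2 + (B + 84)*(B + B) = -2 + (84 + B)*(2*B) = -2 + 2*B*(84 + B))
(v(-18) + m(132)) + 60*D(T) = ((-2 + 2*(-18)**2 + 168*(-18)) + 132) + 60*9 = ((-2 + 2*324 - 3024) + 132) + 540 = ((-2 + 648 - 3024) + 132) + 540 = (-2378 + 132) + 540 = -2246 + 540 = -1706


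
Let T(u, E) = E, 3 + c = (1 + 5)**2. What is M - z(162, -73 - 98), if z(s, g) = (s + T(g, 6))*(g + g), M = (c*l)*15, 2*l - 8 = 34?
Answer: 67851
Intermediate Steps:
l = 21 (l = 4 + (1/2)*34 = 4 + 17 = 21)
c = 33 (c = -3 + (1 + 5)**2 = -3 + 6**2 = -3 + 36 = 33)
M = 10395 (M = (33*21)*15 = 693*15 = 10395)
z(s, g) = 2*g*(6 + s) (z(s, g) = (s + 6)*(g + g) = (6 + s)*(2*g) = 2*g*(6 + s))
M - z(162, -73 - 98) = 10395 - 2*(-73 - 98)*(6 + 162) = 10395 - 2*(-171)*168 = 10395 - 1*(-57456) = 10395 + 57456 = 67851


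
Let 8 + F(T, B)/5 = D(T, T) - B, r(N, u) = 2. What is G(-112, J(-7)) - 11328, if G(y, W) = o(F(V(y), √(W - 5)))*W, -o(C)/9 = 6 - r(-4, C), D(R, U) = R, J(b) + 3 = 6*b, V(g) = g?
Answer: -9708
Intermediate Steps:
J(b) = -3 + 6*b
F(T, B) = -40 - 5*B + 5*T (F(T, B) = -40 + 5*(T - B) = -40 + (-5*B + 5*T) = -40 - 5*B + 5*T)
o(C) = -36 (o(C) = -9*(6 - 1*2) = -9*(6 - 2) = -9*4 = -36)
G(y, W) = -36*W
G(-112, J(-7)) - 11328 = -36*(-3 + 6*(-7)) - 11328 = -36*(-3 - 42) - 11328 = -36*(-45) - 11328 = 1620 - 11328 = -9708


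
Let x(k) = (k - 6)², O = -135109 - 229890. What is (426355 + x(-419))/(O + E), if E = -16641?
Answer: -30349/19082 ≈ -1.5905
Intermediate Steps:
O = -364999
x(k) = (-6 + k)²
(426355 + x(-419))/(O + E) = (426355 + (-6 - 419)²)/(-364999 - 16641) = (426355 + (-425)²)/(-381640) = (426355 + 180625)*(-1/381640) = 606980*(-1/381640) = -30349/19082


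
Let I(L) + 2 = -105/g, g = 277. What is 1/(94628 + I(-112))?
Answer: 277/26211297 ≈ 1.0568e-5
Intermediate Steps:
I(L) = -659/277 (I(L) = -2 - 105/277 = -659/277)
1/(94628 + I(-112)) = 1/(94628 - 659/277) = 1/(26211297/277) = 277/26211297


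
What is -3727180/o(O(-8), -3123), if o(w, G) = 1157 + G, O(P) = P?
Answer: 1863590/983 ≈ 1895.8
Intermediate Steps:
-3727180/o(O(-8), -3123) = -3727180/(1157 - 3123) = -3727180/(-1966) = -3727180*(-1/1966) = 1863590/983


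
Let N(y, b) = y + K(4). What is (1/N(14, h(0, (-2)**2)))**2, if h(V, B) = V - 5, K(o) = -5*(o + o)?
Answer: 1/676 ≈ 0.0014793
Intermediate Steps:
K(o) = -10*o
h(V, B) = -5 + V
N(y, b) = -40 + y (N(y, b) = y - 10*4 = y - 40 = -40 + y)
(1/N(14, h(0, (-2)**2)))**2 = (1/(-40 + 14))**2 = (1/(-26))**2 = (-1/26)**2 = 1/676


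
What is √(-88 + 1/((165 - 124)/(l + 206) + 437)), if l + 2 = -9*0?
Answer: 14*I*√3571395127/89189 ≈ 9.3807*I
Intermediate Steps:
l = -2 (l = -2 - 9*0 = -2 + 0 = -2)
√(-88 + 1/((165 - 124)/(l + 206) + 437)) = √(-88 + 1/((165 - 124)/(-2 + 206) + 437)) = √(-88 + 1/(41/204 + 437)) = √(-88 + 1/(89189/204)) = √(-88 + 204/89189) = √(-7848428/89189) = 14*I*√3571395127/89189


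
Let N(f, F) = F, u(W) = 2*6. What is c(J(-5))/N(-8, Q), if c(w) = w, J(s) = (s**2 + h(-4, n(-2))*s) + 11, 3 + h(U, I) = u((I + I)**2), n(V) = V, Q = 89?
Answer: -9/89 ≈ -0.10112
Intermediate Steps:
u(W) = 12
h(U, I) = 9 (h(U, I) = -3 + 12 = 9)
J(s) = 11 + s**2 + 9*s (J(s) = (s**2 + 9*s) + 11 = 11 + s**2 + 9*s)
c(J(-5))/N(-8, Q) = (11 + (-5)**2 + 9*(-5))/89 = (11 + 25 - 45)*(1/89) = -9*1/89 = -9/89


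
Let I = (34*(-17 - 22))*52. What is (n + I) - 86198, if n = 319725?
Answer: 164575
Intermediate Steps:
I = -68952 (I = (34*(-39))*52 = -1326*52 = -68952)
(n + I) - 86198 = (319725 - 68952) - 86198 = 250773 - 86198 = 164575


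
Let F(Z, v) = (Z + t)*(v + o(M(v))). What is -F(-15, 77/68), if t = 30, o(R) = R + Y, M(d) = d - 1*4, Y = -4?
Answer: 2925/34 ≈ 86.029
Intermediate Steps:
M(d) = -4 + d (M(d) = d - 4 = -4 + d)
o(R) = -4 + R (o(R) = R - 4 = -4 + R)
F(Z, v) = (-8 + 2*v)*(30 + Z) (F(Z, v) = (Z + 30)*(v + (-4 + (-4 + v))) = (30 + Z)*(v + (-8 + v)) = (30 + Z)*(-8 + 2*v) = (-8 + 2*v)*(30 + Z))
-F(-15, 77/68) = -(-240 + 60*(77/68) - 1155/68 - 15*(-8 + 77/68)) = -(-240 + 60*(77*(1/68)) - 1155/68 - 15*(-8 + 77*(1/68))) = -(-240 + 60*(77/68) - 15*77/68 - 15*(-8 + 77/68)) = -(-240 + 1155/17 - 1155/68 - 15*(-467/68)) = -(-240 + 1155/17 - 1155/68 + 7005/68) = -1*(-2925/34) = 2925/34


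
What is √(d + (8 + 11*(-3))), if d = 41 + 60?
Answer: 2*√19 ≈ 8.7178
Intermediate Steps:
d = 101
√(d + (8 + 11*(-3))) = √(101 + (8 + 11*(-3))) = √(101 + (8 - 33)) = √(101 - 25) = √76 = 2*√19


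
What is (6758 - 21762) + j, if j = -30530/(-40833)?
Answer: -612627802/40833 ≈ -15003.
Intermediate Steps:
j = 30530/40833 (j = -30530*(-1/40833) = 30530/40833 ≈ 0.74768)
(6758 - 21762) + j = (6758 - 21762) + 30530/40833 = -15004 + 30530/40833 = -612627802/40833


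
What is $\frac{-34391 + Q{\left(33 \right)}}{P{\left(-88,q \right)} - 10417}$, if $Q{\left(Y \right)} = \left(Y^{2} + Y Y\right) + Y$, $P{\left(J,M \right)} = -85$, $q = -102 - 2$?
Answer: $\frac{16090}{5251} \approx 3.0642$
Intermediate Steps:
$q = -104$
$Q{\left(Y \right)} = Y + 2 Y^{2}$ ($Q{\left(Y \right)} = \left(Y^{2} + Y^{2}\right) + Y = 2 Y^{2} + Y = Y + 2 Y^{2}$)
$\frac{-34391 + Q{\left(33 \right)}}{P{\left(-88,q \right)} - 10417} = \frac{-34391 + 33 \left(1 + 2 \cdot 33\right)}{-85 - 10417} = \frac{-34391 + 33 \left(1 + 66\right)}{-10502} = \left(-34391 + 33 \cdot 67\right) \left(- \frac{1}{10502}\right) = \left(-34391 + 2211\right) \left(- \frac{1}{10502}\right) = \left(-32180\right) \left(- \frac{1}{10502}\right) = \frac{16090}{5251}$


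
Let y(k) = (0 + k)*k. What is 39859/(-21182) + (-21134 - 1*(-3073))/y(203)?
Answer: -289302519/124698434 ≈ -2.3200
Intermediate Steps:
y(k) = k² (y(k) = k*k = k²)
39859/(-21182) + (-21134 - 1*(-3073))/y(203) = 39859/(-21182) + (-21134 - 1*(-3073))/(203²) = 39859*(-1/21182) + (-21134 + 3073)/41209 = -39859/21182 - 18061*1/41209 = -39859/21182 - 18061/41209 = -289302519/124698434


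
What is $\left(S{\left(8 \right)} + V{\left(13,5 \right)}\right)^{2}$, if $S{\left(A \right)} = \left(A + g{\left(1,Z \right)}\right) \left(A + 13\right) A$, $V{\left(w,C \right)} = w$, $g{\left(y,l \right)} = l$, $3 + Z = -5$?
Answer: $169$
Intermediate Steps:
$Z = -8$ ($Z = -3 - 5 = -8$)
$S{\left(A \right)} = A \left(-8 + A\right) \left(13 + A\right)$ ($S{\left(A \right)} = \left(A - 8\right) \left(A + 13\right) A = \left(-8 + A\right) \left(13 + A\right) A = A \left(-8 + A\right) \left(13 + A\right)$)
$\left(S{\left(8 \right)} + V{\left(13,5 \right)}\right)^{2} = \left(8 \left(-104 + 8^{2} + 5 \cdot 8\right) + 13\right)^{2} = \left(8 \left(-104 + 64 + 40\right) + 13\right)^{2} = \left(8 \cdot 0 + 13\right)^{2} = \left(0 + 13\right)^{2} = 13^{2} = 169$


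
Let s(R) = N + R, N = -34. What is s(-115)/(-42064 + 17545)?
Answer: 149/24519 ≈ 0.0060769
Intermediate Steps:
s(R) = -34 + R
s(-115)/(-42064 + 17545) = (-34 - 115)/(-42064 + 17545) = -149/(-24519) = -149*(-1/24519) = 149/24519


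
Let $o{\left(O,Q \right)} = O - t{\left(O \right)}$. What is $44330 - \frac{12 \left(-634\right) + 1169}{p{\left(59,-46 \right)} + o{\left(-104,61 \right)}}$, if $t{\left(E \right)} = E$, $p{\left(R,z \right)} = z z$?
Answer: $\frac{93808719}{2116} \approx 44333.0$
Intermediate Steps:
$p{\left(R,z \right)} = z^{2}$
$o{\left(O,Q \right)} = 0$ ($o{\left(O,Q \right)} = O - O = 0$)
$44330 - \frac{12 \left(-634\right) + 1169}{p{\left(59,-46 \right)} + o{\left(-104,61 \right)}} = 44330 - \frac{12 \left(-634\right) + 1169}{\left(-46\right)^{2} + 0} = 44330 - \frac{-7608 + 1169}{2116 + 0} = 44330 - - \frac{6439}{2116} = 44330 + \frac{6439}{2116} = \frac{93808719}{2116}$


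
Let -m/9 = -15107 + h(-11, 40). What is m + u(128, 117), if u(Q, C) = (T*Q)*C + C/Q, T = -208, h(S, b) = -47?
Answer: -381263499/128 ≈ -2.9786e+6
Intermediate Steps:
u(Q, C) = C/Q - 208*C*Q (u(Q, C) = (-208*Q)*C + C/Q = -208*C*Q + C/Q = C/Q - 208*C*Q)
m = 136386 (m = -9*(-15107 - 47) = -9*(-15154) = 136386)
m + u(128, 117) = 136386 + (117/128 - 208*117*128) = 136386 + (117*(1/128) - 3115008) = 136386 + (117/128 - 3115008) = 136386 - 398720907/128 = -381263499/128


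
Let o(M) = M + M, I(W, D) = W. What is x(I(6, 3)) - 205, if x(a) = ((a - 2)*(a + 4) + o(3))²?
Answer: 1911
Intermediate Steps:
o(M) = 2*M
x(a) = (6 + (-2 + a)*(4 + a))² (x(a) = ((a - 2)*(a + 4) + 2*3)² = ((-2 + a)*(4 + a) + 6)² = (6 + (-2 + a)*(4 + a))²)
x(I(6, 3)) - 205 = (-2 + 6² + 2*6)² - 205 = (-2 + 36 + 12)² - 205 = 46² - 205 = 2116 - 205 = 1911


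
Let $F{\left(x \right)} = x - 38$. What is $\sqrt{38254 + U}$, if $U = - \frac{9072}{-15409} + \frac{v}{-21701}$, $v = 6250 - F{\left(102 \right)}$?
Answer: $\frac{2 \sqrt{1069371767771320450039}}{334390709} \approx 195.59$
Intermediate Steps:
$F{\left(x \right)} = -38 + x$ ($F{\left(x \right)} = x - 38 = -38 + x$)
$v = 6186$ ($v = 6250 - \left(-38 + 102\right) = 6250 - 64 = 6186$)
$U = \frac{101551398}{334390709}$ ($U = - \frac{9072}{-15409} + \frac{6186}{-21701} = \left(-9072\right) \left(- \frac{1}{15409}\right) + 6186 \left(- \frac{1}{21701}\right) = \frac{9072}{15409} - \frac{6186}{21701} = \frac{101551398}{334390709} \approx 0.30369$)
$\sqrt{38254 + U} = \sqrt{38254 + \frac{101551398}{334390709}} = \sqrt{\frac{12791883733484}{334390709}} = \frac{2 \sqrt{1069371767771320450039}}{334390709}$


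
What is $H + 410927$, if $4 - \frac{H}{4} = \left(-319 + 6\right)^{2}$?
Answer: $19067$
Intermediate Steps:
$H = -391860$ ($H = 16 - 4 \left(-319 + 6\right)^{2} = 16 - 4 \left(-313\right)^{2} = 16 - 391876 = -391860$)
$H + 410927 = -391860 + 410927 = 19067$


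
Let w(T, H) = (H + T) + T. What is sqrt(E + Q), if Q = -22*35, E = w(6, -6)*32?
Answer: 17*I*sqrt(2) ≈ 24.042*I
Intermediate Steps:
w(T, H) = H + 2*T
E = 192 (E = (-6 + 2*6)*32 = (-6 + 12)*32 = 6*32 = 192)
Q = -770
sqrt(E + Q) = sqrt(192 - 770) = sqrt(-578) = 17*I*sqrt(2)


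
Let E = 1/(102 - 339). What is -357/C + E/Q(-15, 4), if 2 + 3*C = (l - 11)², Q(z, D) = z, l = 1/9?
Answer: -308390363/33566310 ≈ -9.1875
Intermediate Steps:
l = ⅑ ≈ 0.11111
C = 9442/243 (C = -⅔ + (⅑ - 11)²/3 = -⅔ + (-98/9)²/3 = -⅔ + (⅓)*(9604/81) = -⅔ + 9604/243 = 9442/243 ≈ 38.856)
E = -1/237 (E = 1/(-237) = -1/237 ≈ -0.0042194)
-357/C + E/Q(-15, 4) = -357/9442/243 - 1/237/(-15) = -357*243/9442 - 1/237*(-1/15) = -86751/9442 + 1/3555 = -308390363/33566310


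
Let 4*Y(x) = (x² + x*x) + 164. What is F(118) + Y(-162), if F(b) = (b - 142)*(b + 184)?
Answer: 5915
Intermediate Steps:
Y(x) = 41 + x²/2 (Y(x) = ((x² + x*x) + 164)/4 = ((x² + x²) + 164)/4 = (2*x² + 164)/4 = (164 + 2*x²)/4 = 41 + x²/2)
F(b) = (-142 + b)*(184 + b)
F(118) + Y(-162) = (-26128 + 118² + 42*118) + (41 + (½)*(-162)²) = (-26128 + 13924 + 4956) + (41 + (½)*26244) = -7248 + (41 + 13122) = -7248 + 13163 = 5915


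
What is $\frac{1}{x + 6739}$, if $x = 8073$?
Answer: $\frac{1}{14812} \approx 6.7513 \cdot 10^{-5}$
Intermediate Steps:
$\frac{1}{x + 6739} = \frac{1}{8073 + 6739} = \frac{1}{14812}$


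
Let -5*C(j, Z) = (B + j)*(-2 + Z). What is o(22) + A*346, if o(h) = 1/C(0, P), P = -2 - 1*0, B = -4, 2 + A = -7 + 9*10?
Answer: 448411/16 ≈ 28026.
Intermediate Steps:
A = 81 (A = -2 + (-7 + 9*10) = -2 + (-7 + 90) = -2 + 83 = 81)
P = -2 (P = -2 + 0 = -2)
C(j, Z) = -(-4 + j)*(-2 + Z)/5
o(h) = -5/16 (o(h) = 1/(-8/5 + (2/5)*0 + (4/5)*(-2) - 1/5*(-2)*0) = 1/(-8/5 + 0 - 8/5 + 0) = 1/(-16/5) = -5/16)
o(22) + A*346 = -5/16 + 81*346 = -5/16 + 28026 = 448411/16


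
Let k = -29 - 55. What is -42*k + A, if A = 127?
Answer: 3655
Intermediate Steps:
k = -84
-42*k + A = -42*(-84) + 127 = 3528 + 127 = 3655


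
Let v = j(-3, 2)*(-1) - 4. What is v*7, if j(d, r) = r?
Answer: -42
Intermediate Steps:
v = -6 (v = 2*(-1) - 4 = -2 - 4 = -6)
v*7 = -6*7 = -42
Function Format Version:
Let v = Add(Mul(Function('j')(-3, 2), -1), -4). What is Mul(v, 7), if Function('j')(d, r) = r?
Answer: -42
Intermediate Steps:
v = -6 (v = Add(Mul(2, -1), -4) = Add(-2, -4) = -6)
Mul(v, 7) = Mul(-6, 7) = -42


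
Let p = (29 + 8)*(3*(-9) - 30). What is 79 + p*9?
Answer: -18902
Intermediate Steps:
p = -2109 (p = 37*(-27 - 30) = 37*(-57) = -2109)
79 + p*9 = 79 - 2109*9 = 79 - 18981 = -18902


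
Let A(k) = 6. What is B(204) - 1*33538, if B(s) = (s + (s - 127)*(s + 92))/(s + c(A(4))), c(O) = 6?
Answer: -3509992/105 ≈ -33429.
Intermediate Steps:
B(s) = (s + (-127 + s)*(92 + s))/(6 + s) (B(s) = (s + (s - 127)*(s + 92))/(s + 6) = (s + (-127 + s)*(92 + s))/(6 + s))
B(204) - 1*33538 = (-11684 + 204² - 34*204)/(6 + 204) - 1*33538 = (-11684 + 41616 - 6936)/210 - 33538 = (1/210)*22996 - 33538 = 11498/105 - 33538 = -3509992/105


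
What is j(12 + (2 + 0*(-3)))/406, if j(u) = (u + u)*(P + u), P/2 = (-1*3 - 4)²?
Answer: 224/29 ≈ 7.7241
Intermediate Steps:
P = 98 (P = 2*(-1*3 - 4)² = 2*(-3 - 4)² = 2*(-7)² = 2*49 = 98)
j(u) = 2*u*(98 + u) (j(u) = (u + u)*(98 + u) = (2*u)*(98 + u) = 2*u*(98 + u))
j(12 + (2 + 0*(-3)))/406 = (2*(12 + (2 + 0*(-3)))*(98 + (12 + (2 + 0*(-3)))))/406 = (2*(12 + (2 + 0))*(98 + (12 + (2 + 0))))*(1/406) = (2*(12 + 2)*(98 + (12 + 2)))*(1/406) = (2*14*(98 + 14))*(1/406) = (2*14*112)*(1/406) = 3136*(1/406) = 224/29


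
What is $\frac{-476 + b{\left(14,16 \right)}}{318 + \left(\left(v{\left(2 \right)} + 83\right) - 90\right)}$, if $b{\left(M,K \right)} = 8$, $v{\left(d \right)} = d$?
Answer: $- \frac{468}{313} \approx -1.4952$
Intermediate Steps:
$\frac{-476 + b{\left(14,16 \right)}}{318 + \left(\left(v{\left(2 \right)} + 83\right) - 90\right)} = \frac{-476 + 8}{318 + \left(\left(2 + 83\right) - 90\right)} = - \frac{468}{318 + \left(85 - 90\right)} = - \frac{468}{318 - 5} = - \frac{468}{313}$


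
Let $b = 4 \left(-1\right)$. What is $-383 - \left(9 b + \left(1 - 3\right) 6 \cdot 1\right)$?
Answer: $-335$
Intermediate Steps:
$b = -4$
$-383 - \left(9 b + \left(1 - 3\right) 6 \cdot 1\right) = -383 - \left(9 \left(-4\right) + \left(1 - 3\right) 6 \cdot 1\right) = -383 - \left(-36 - 12\right) = -383 - -48 = -383 + 48 = -335$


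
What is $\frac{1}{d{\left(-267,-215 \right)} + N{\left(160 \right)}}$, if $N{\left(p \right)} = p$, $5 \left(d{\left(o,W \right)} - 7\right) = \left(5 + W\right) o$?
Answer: $\frac{1}{11381} \approx 8.7866 \cdot 10^{-5}$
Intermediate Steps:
$d{\left(o,W \right)} = 7 + \frac{o \left(5 + W\right)}{5}$ ($d{\left(o,W \right)} = 7 + \frac{\left(5 + W\right) o}{5} = 7 + \frac{o \left(5 + W\right)}{5}$)
$\frac{1}{d{\left(-267,-215 \right)} + N{\left(160 \right)}} = \frac{1}{\left(7 - 267 + \frac{1}{5} \left(-215\right) \left(-267\right)\right) + 160} = \frac{1}{\left(7 - 267 + 11481\right) + 160} = \frac{1}{11221 + 160} = \frac{1}{11381}$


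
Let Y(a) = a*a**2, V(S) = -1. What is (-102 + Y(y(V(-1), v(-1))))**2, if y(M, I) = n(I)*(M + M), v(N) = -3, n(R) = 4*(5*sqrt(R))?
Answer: -110591989596 - 39168000*I*sqrt(3) ≈ -1.1059e+11 - 6.7841e+7*I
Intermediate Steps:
n(R) = 20*sqrt(R)
y(M, I) = 40*M*sqrt(I) (y(M, I) = (20*sqrt(I))*(M + M) = (20*sqrt(I))*(2*M) = 40*M*sqrt(I))
Y(a) = a**3
(-102 + Y(y(V(-1), v(-1))))**2 = (-102 + (40*(-1)*sqrt(-3))**3)**2 = (-102 + (40*(-1)*(I*sqrt(3)))**3)**2 = (-102 + (-40*I*sqrt(3))**3)**2 = (-102 + 192000*I*sqrt(3))**2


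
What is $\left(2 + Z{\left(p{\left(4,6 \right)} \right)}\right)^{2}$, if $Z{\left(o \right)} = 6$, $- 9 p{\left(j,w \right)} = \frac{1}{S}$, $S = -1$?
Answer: $64$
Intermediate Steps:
$p{\left(j,w \right)} = \frac{1}{9}$ ($p{\left(j,w \right)} = - \frac{1}{9 \left(-1\right)} = \left(- \frac{1}{9}\right) \left(-1\right) = \frac{1}{9}$)
$\left(2 + Z{\left(p{\left(4,6 \right)} \right)}\right)^{2} = \left(2 + 6\right)^{2} = 8^{2} = 64$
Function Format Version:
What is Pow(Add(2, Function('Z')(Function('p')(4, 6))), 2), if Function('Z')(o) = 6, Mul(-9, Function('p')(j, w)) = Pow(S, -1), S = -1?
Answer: 64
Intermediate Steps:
Function('p')(j, w) = Rational(1, 9) (Function('p')(j, w) = Mul(Rational(-1, 9), Pow(-1, -1)) = Mul(Rational(-1, 9), -1) = Rational(1, 9))
Pow(Add(2, Function('Z')(Function('p')(4, 6))), 2) = Pow(Add(2, 6), 2) = Pow(8, 2) = 64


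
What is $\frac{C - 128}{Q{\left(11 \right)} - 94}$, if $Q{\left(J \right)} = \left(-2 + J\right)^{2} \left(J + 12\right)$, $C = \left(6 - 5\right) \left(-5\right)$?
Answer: $- \frac{133}{1769} \approx -0.075184$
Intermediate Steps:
$C = -5$ ($C = 1 \left(-5\right) = -5$)
$Q{\left(J \right)} = \left(-2 + J\right)^{2} \left(12 + J\right)$
$\frac{C - 128}{Q{\left(11 \right)} - 94} = \frac{-5 - 128}{\left(-2 + 11\right)^{2} \left(12 + 11\right) - 94} = - \frac{133}{9^{2} \cdot 23 - 94} = - \frac{133}{81 \cdot 23 - 94} = - \frac{133}{1863 - 94} = - \frac{133}{1769}$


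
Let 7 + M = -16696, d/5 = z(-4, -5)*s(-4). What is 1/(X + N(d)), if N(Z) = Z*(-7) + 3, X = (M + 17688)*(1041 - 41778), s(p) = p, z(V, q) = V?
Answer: -1/40126502 ≈ -2.4921e-8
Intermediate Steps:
d = 80 (d = 5*(-4*(-4)) = 5*16 = 80)
M = -16703 (M = -7 - 16696 = -16703)
X = -40125945 (X = (-16703 + 17688)*(1041 - 41778) = 985*(-40737) = -40125945)
N(Z) = 3 - 7*Z (N(Z) = -7*Z + 3 = 3 - 7*Z)
1/(X + N(d)) = 1/(-40125945 + (3 - 7*80)) = 1/(-40125945 + (3 - 560)) = 1/(-40125945 - 557) = 1/(-40126502) = -1/40126502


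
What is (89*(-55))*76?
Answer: -372020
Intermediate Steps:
(89*(-55))*76 = -4895*76 = -372020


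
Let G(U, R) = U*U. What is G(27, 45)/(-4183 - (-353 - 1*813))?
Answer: -729/3017 ≈ -0.24163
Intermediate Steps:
G(U, R) = U**2
G(27, 45)/(-4183 - (-353 - 1*813)) = 27**2/(-4183 - (-353 - 1*813)) = 729/(-4183 - (-353 - 813)) = 729/(-4183 - 1*(-1166)) = 729/(-4183 + 1166) = 729/(-3017) = 729*(-1/3017) = -729/3017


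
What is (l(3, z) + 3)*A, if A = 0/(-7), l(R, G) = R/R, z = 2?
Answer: 0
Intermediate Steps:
l(R, G) = 1
A = 0 (A = 0*(-1/7) = 0)
(l(3, z) + 3)*A = (1 + 3)*0 = 4*0 = 0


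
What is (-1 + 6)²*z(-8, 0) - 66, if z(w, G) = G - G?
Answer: -66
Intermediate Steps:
z(w, G) = 0
(-1 + 6)²*z(-8, 0) - 66 = (-1 + 6)²*0 - 66 = 5²*0 - 66 = 25*0 - 66 = 0 - 66 = -66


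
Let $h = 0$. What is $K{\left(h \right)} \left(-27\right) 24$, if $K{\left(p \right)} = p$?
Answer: $0$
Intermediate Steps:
$K{\left(h \right)} \left(-27\right) 24 = 0 \left(-27\right) 24 = 0 \cdot 24 = 0$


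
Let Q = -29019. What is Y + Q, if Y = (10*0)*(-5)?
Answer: -29019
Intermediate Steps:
Y = 0 (Y = 0*(-5) = 0)
Y + Q = 0 - 29019 = -29019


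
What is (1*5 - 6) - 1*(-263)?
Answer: 262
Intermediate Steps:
(1*5 - 6) - 1*(-263) = (5 - 6) + 263 = -1 + 263 = 262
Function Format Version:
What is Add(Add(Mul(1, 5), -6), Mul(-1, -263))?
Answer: 262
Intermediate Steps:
Add(Add(Mul(1, 5), -6), Mul(-1, -263)) = Add(Add(5, -6), 263) = Add(-1, 263) = 262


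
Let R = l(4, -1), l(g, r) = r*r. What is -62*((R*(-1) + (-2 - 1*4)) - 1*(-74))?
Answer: -4154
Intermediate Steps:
l(g, r) = r**2
R = 1 (R = (-1)**2 = 1)
-62*((R*(-1) + (-2 - 1*4)) - 1*(-74)) = -62*((1*(-1) + (-2 - 1*4)) - 1*(-74)) = -62*((-1 + (-2 - 4)) + 74) = -62*((-1 - 6) + 74) = -62*(-7 + 74) = -62*67 = -4154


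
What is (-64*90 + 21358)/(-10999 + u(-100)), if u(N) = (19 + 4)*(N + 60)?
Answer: -15598/11919 ≈ -1.3087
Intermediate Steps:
u(N) = 1380 + 23*N (u(N) = 23*(60 + N) = 1380 + 23*N)
(-64*90 + 21358)/(-10999 + u(-100)) = (-64*90 + 21358)/(-10999 + (1380 + 23*(-100))) = (-5760 + 21358)/(-10999 + (1380 - 2300)) = 15598/(-10999 - 920) = 15598/(-11919) = 15598*(-1/11919) = -15598/11919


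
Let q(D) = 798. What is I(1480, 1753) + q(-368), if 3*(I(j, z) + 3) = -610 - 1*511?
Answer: 1264/3 ≈ 421.33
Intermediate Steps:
I(j, z) = -1130/3 (I(j, z) = -3 + (-610 - 1*511)/3 = -3 + (-610 - 511)/3 = -3 + (⅓)*(-1121) = -3 - 1121/3 = -1130/3)
I(1480, 1753) + q(-368) = -1130/3 + 798 = 1264/3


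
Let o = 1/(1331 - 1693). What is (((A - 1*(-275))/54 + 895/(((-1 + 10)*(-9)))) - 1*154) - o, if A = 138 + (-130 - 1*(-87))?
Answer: -4638587/29322 ≈ -158.19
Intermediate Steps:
A = 95 (A = 138 + (-130 + 87) = 138 - 43 = 95)
o = -1/362 (o = 1/(-362) = -1/362 ≈ -0.0027624)
(((A - 1*(-275))/54 + 895/(((-1 + 10)*(-9)))) - 1*154) - o = (((95 - 1*(-275))/54 + 895/(((-1 + 10)*(-9)))) - 1*154) - 1*(-1/362) = (((95 + 275)*(1/54) + 895/((9*(-9)))) - 154) + 1/362 = ((370*(1/54) + 895/(-81)) - 154) + 1/362 = ((185/27 + 895*(-1/81)) - 154) + 1/362 = ((185/27 - 895/81) - 154) + 1/362 = (-340/81 - 154) + 1/362 = -12814/81 + 1/362 = -4638587/29322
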